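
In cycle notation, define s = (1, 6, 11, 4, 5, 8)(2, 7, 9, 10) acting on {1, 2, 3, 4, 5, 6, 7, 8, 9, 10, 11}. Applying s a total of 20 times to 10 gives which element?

10

10 lies in the 4-cycle (2, 7, 9, 10).
Since the cycle has length 4, s^20 acts on it the same as s^0 (20 mod 4 = 0).
So s^20(10) = 10.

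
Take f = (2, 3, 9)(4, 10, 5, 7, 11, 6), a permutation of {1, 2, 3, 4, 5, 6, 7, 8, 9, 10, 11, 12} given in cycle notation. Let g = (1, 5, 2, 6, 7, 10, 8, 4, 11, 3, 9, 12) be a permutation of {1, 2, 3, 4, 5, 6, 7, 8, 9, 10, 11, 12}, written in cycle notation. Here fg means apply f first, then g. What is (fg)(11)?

First apply f: f(11) = 6, then g(6) = 7. Thus (fg)(11) = 7.

7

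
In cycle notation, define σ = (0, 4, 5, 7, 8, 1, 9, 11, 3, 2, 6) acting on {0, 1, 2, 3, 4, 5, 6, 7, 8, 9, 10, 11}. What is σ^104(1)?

6

1 lies in the 11-cycle (0, 4, 5, 7, 8, 1, 9, 11, 3, 2, 6).
Since the cycle has length 11, σ^104 acts on it the same as σ^5 (104 mod 11 = 5).
Advancing 5 steps from 1: 1 → 9 → 11 → 3 → 2 → 6.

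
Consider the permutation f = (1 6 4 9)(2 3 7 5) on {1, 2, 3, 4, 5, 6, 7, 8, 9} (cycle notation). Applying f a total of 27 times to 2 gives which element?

5

2 lies in the 4-cycle (2 3 7 5).
On a 4-cycle, f^4 is the identity, so f^27 = f^3 there (27 ≡ 3 mod 4).
Advancing 3 steps from 2: 2 → 3 → 7 → 5.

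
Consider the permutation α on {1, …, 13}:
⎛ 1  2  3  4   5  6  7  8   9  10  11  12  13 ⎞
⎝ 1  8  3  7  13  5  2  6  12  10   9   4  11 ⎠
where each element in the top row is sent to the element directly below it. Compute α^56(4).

Tracing 4 → 7 → … returns to 4 after 10 steps, so 4 lies in a 10-cycle (2, 8, 6, 5, 13, 11, 9, 12, 4, 7).
On a 10-cycle, α^10 is the identity, so α^56 = α^6 there (56 ≡ 6 mod 10).
Advancing 6 steps from 4: 4 → 7 → 2 → 8 → 6 → 5 → 13.

13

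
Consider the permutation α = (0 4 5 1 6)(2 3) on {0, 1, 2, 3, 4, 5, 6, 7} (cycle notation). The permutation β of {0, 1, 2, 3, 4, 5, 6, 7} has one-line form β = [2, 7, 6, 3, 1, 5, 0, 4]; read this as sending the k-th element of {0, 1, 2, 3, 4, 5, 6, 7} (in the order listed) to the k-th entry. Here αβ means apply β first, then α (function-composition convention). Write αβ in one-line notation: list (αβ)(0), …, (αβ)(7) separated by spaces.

3 7 0 2 6 1 4 5

(αβ)(x) = α(β(x)). Computing each image: α(β(0)) = α(2) = 3, α(β(1)) = α(7) = 7, α(β(2)) = α(6) = 0, α(β(3)) = α(3) = 2, α(β(4)) = α(1) = 6, α(β(5)) = α(5) = 1, α(β(6)) = α(0) = 4, α(β(7)) = α(4) = 5.
Hence αβ = [3 7 0 2 6 1 4 5].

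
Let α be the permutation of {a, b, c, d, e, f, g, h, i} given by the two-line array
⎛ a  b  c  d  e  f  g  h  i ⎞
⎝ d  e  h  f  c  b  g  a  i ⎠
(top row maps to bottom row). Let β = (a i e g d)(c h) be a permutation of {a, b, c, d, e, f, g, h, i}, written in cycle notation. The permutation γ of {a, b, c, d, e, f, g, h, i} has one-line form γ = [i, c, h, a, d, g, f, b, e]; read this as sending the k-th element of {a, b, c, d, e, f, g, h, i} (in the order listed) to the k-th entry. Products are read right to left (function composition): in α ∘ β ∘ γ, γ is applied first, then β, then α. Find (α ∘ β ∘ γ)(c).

h

Apply the permutations in order: γ(c) = h, then β(h) = c, then α(c) = h. So (α ∘ β ∘ γ)(c) = h.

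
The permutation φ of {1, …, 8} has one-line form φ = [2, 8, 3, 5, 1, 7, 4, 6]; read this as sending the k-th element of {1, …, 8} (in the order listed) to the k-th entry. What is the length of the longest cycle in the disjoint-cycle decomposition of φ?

7

Decomposing into disjoint cycles gives (1 2 8 6 7 4 5); the longest has length 7.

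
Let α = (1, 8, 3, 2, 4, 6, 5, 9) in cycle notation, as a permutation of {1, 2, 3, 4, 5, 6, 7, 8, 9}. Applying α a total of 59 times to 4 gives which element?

4 lies in the 8-cycle (1, 8, 3, 2, 4, 6, 5, 9).
On an 8-cycle, α^8 is the identity, so α^59 = α^3 there (59 ≡ 3 mod 8).
Advancing 3 steps from 4: 4 → 6 → 5 → 9.

9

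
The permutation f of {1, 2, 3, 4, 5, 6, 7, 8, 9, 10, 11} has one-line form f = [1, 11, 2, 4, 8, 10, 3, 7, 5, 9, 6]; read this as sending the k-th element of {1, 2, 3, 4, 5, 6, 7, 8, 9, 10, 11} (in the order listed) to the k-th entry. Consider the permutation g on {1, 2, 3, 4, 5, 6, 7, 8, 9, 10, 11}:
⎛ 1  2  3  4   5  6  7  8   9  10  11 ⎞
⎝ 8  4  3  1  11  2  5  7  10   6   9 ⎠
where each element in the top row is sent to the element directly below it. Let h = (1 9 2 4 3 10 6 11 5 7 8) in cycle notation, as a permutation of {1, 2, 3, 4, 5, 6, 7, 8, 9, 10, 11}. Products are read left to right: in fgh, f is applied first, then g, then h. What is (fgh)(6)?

11

Apply the permutations in order: f(6) = 10, then g(10) = 6, then h(6) = 11. So (fgh)(6) = 11.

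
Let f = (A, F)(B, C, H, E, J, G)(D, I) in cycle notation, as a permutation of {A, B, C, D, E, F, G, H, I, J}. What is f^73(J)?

G

J lies in the 6-cycle (B, C, H, E, J, G).
Since the cycle has length 6, f^73 acts on it the same as f^1 (73 mod 6 = 1).
Stepping 1 place around the cycle: J → G.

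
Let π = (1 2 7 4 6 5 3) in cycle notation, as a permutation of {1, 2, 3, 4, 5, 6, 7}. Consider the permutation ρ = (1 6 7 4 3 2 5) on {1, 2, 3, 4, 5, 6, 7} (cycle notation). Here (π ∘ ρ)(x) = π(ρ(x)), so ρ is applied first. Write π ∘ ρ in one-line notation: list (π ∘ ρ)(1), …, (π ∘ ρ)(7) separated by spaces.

5 3 7 1 2 4 6

(π ∘ ρ)(x) = π(ρ(x)). Computing each image: π(ρ(1)) = π(6) = 5, π(ρ(2)) = π(5) = 3, π(ρ(3)) = π(2) = 7, π(ρ(4)) = π(3) = 1, π(ρ(5)) = π(1) = 2, π(ρ(6)) = π(7) = 4, π(ρ(7)) = π(4) = 6.
Hence π ∘ ρ = [5 3 7 1 2 4 6].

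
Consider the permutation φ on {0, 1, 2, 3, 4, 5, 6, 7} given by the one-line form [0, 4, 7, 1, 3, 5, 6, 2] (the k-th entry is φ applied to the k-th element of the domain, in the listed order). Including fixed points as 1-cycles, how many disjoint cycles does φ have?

The cycle decomposition is (0)(1 4 3)(2 7)(5)(6), which has 5 cycles (counting 1-cycles).

5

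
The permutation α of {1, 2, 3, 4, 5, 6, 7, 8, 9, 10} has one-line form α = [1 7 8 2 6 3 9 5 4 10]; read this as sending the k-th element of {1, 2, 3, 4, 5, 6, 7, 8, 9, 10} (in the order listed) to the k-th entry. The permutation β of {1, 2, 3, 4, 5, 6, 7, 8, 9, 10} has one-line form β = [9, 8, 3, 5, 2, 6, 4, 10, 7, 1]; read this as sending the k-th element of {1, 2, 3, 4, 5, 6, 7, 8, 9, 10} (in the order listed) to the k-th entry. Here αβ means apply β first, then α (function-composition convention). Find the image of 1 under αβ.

β(1) = 9, then α(9) = 4; composing gives (αβ)(1) = 4.

4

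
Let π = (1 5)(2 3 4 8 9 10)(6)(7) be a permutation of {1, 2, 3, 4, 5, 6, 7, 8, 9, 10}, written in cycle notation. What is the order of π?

The disjoint cycles have lengths 6, 2, 1, 1.
Since disjoint cycles commute, ord(π) = lcm(6, 2) = 6.

6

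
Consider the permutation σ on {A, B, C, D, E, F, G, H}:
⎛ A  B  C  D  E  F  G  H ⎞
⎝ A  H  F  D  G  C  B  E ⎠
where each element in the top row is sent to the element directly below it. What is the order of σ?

4

Writing σ as disjoint cycles, the cycle lengths are 4, 2, 1, 1.
The order of σ is the least common multiple of its cycle lengths: lcm(4, 2) = 4.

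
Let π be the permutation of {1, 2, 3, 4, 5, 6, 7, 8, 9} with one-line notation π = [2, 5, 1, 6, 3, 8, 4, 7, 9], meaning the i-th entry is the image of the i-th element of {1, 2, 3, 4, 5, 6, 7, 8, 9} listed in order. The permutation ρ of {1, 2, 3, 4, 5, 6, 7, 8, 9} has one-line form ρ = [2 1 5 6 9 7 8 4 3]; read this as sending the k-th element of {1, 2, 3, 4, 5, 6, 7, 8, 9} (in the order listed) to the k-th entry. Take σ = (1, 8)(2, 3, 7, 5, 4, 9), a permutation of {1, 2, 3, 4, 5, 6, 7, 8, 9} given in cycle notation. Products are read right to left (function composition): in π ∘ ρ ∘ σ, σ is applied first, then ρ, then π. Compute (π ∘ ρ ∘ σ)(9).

2

Apply the permutations in order: σ(9) = 2, then ρ(2) = 1, then π(1) = 2. So (π ∘ ρ ∘ σ)(9) = 2.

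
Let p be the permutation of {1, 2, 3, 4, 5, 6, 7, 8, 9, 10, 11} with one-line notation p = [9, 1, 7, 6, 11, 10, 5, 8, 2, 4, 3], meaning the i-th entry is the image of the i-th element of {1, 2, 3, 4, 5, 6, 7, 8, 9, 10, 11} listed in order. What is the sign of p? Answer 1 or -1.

-1

In disjoint-cycle form the cycle lengths are 4, 3, 3, 1.
A cycle of length ℓ contributes ℓ−1 transpositions, so p is a product of 3 + 2 + 2 = 7 transpositions — odd.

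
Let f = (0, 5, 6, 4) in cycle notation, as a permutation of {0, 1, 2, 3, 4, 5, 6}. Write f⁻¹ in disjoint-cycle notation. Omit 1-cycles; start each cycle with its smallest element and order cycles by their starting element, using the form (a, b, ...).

(0, 4, 6, 5)

If f sends a → b within a cycle, f⁻¹ sends b → a; equivalently, reverse each cycle.
After reversing and putting each cycle's least element first, f⁻¹ = (0, 4, 6, 5).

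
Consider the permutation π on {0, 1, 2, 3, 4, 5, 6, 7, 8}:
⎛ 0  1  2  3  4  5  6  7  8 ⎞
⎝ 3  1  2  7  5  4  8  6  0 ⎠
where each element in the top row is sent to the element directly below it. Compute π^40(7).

Tracing 7 → 6 → … returns to 7 after 5 steps, so 7 lies in a 5-cycle (0 3 7 6 8).
Since the cycle has length 5, π^40 acts on it the same as π^0 (40 mod 5 = 0).
So π^40(7) = 7.

7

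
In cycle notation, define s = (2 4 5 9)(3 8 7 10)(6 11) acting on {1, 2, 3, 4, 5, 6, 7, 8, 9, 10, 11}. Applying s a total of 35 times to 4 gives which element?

2

4 lies in the 4-cycle (2 4 5 9).
On a 4-cycle, s^4 is the identity, so s^35 = s^3 there (35 ≡ 3 mod 4).
Advancing 3 steps from 4: 4 → 5 → 9 → 2.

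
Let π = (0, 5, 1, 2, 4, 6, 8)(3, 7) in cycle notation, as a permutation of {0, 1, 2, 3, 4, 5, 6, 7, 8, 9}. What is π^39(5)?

6

5 lies in the 7-cycle (0, 5, 1, 2, 4, 6, 8).
On a 7-cycle, π^7 is the identity, so π^39 = π^4 there (39 ≡ 4 mod 7).
Stepping 4 places around the cycle: 5 → 1 → 2 → 4 → 6.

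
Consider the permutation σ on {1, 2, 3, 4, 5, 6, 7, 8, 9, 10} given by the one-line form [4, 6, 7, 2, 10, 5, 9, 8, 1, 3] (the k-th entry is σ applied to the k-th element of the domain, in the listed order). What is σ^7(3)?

5

Tracing 3 → 7 → … returns to 3 after 9 steps, so 3 lies in a 9-cycle (1 4 2 6 5 10 3 7 9).
Stepping 7 places around the cycle: 3 → 7 → 9 → 1 → 4 → 2 → 6 → 5.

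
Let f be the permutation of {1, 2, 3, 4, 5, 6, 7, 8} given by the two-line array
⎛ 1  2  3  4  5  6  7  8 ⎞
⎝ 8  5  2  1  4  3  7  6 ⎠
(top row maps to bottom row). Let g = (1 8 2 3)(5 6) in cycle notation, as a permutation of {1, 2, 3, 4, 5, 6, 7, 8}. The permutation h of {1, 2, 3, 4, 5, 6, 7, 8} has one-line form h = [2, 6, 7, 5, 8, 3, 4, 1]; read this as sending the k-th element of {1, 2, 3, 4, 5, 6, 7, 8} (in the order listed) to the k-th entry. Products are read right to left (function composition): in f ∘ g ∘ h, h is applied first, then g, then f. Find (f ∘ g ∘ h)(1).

(f ∘ g ∘ h)(1) = f(g(h(1))). h(1) = 2, then g(2) = 3, then f(3) = 2, so the result is 2.

2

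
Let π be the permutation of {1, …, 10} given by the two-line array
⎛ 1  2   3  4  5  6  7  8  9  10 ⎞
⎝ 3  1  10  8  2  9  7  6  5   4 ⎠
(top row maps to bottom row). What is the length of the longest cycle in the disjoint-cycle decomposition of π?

Decomposing into disjoint cycles gives (1, 3, 10, 4, 8, 6, 9, 5, 2); the longest has length 9.

9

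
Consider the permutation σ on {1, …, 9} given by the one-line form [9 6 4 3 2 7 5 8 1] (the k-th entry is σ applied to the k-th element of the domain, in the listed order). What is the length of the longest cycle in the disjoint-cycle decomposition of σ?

4

Decomposing into disjoint cycles gives (1 9)(2 6 7 5)(3 4); the longest has length 4.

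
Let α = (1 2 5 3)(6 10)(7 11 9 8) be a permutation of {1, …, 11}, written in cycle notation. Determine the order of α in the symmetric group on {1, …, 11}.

4

The cycle type of α is (4, 4, 2, 1).
The order of α is the least common multiple of its cycle lengths: lcm(4, 4, 2) = 4.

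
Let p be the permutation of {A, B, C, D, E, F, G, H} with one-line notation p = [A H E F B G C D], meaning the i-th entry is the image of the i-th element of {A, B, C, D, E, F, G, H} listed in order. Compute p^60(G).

Tracing G → C → … returns to G after 7 steps, so G lies in a 7-cycle (B, H, D, F, G, C, E).
On a 7-cycle, p^7 is the identity, so p^60 = p^4 there (60 ≡ 4 mod 7).
Stepping 4 places around the cycle: G → C → E → B → H.

H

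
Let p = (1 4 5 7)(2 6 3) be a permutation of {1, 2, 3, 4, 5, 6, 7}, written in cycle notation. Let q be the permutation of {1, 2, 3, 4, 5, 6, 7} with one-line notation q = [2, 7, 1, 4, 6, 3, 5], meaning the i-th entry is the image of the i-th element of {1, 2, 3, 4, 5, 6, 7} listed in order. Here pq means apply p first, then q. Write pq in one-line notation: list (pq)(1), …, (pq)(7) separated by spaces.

(pq)(x) = q(p(x)). Computing each image: q(p(1)) = q(4) = 4, q(p(2)) = q(6) = 3, q(p(3)) = q(2) = 7, q(p(4)) = q(5) = 6, q(p(5)) = q(7) = 5, q(p(6)) = q(3) = 1, q(p(7)) = q(1) = 2.
Hence pq = [4 3 7 6 5 1 2].

4 3 7 6 5 1 2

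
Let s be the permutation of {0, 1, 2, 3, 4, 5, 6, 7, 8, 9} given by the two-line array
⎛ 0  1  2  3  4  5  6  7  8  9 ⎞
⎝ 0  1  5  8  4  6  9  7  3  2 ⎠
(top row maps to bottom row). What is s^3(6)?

Tracing 6 → 9 → … returns to 6 after 4 steps, so 6 lies in a 4-cycle (2 5 6 9).
Stepping 3 places around the cycle: 6 → 9 → 2 → 5.

5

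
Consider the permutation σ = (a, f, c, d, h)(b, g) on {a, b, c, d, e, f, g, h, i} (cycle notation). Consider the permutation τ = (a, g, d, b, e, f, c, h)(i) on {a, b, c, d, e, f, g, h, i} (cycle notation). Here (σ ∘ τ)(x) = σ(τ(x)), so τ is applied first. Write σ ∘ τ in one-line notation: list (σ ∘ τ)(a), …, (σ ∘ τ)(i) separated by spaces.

Chase each element through τ then σ: a → g → b; b → e → e; c → h → a; d → b → g; e → f → c; f → c → d; g → d → h; h → a → f; i → i → i.
So σ ∘ τ in one-line form is b e a g c d h f i.

b e a g c d h f i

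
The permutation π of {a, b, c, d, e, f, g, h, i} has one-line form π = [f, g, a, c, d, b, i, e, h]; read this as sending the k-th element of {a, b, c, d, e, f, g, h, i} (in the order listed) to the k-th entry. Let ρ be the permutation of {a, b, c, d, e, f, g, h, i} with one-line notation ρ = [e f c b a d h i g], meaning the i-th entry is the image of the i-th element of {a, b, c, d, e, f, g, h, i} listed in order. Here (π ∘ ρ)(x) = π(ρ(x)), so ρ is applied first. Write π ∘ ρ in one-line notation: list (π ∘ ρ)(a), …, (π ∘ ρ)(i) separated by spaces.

d b a g f c e h i

Chase each element through ρ then π: a → e → d; b → f → b; c → c → a; d → b → g; e → a → f; f → d → c; g → h → e; h → i → h; i → g → i.
So π ∘ ρ in one-line form is d b a g f c e h i.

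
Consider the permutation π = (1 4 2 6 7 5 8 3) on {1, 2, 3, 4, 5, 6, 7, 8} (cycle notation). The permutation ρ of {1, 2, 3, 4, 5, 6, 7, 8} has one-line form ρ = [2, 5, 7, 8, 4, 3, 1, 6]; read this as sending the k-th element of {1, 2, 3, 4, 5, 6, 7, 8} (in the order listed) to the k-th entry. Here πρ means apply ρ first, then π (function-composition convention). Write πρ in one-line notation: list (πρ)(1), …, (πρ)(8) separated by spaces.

Chase each element through ρ then π: 1 → 2 → 6; 2 → 5 → 8; 3 → 7 → 5; 4 → 8 → 3; 5 → 4 → 2; 6 → 3 → 1; 7 → 1 → 4; 8 → 6 → 7.
Collecting the images, πρ = [6 8 5 3 2 1 4 7].

6 8 5 3 2 1 4 7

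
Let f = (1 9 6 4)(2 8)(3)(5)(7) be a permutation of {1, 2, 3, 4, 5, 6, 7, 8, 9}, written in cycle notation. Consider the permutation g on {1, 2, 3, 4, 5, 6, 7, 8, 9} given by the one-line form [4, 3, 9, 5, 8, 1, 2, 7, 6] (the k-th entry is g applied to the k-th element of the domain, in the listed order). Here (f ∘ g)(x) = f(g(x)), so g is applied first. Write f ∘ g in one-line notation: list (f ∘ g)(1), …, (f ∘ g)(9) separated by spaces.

1 3 6 5 2 9 8 7 4

(f ∘ g)(x) = f(g(x)). Computing each image: f(g(1)) = f(4) = 1, f(g(2)) = f(3) = 3, f(g(3)) = f(9) = 6, f(g(4)) = f(5) = 5, f(g(5)) = f(8) = 2, f(g(6)) = f(1) = 9, f(g(7)) = f(2) = 8, f(g(8)) = f(7) = 7, f(g(9)) = f(6) = 4.
Hence f ∘ g = [1 3 6 5 2 9 8 7 4].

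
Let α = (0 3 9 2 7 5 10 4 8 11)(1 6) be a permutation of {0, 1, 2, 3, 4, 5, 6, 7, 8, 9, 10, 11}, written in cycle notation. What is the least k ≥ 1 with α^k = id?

The disjoint cycles have lengths 10, 2.
Since disjoint cycles commute, ord(α) = lcm(10, 2) = 10.

10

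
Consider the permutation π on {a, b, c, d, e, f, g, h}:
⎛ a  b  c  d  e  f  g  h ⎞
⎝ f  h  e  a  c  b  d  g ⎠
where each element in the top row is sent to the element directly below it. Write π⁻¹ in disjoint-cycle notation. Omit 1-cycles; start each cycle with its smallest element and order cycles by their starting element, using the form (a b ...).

First write π in disjoint cycles: (a f b h g d)(c e).
Reversing each cycle (and rotating so the smallest element leads) gives π⁻¹ = (a d g h b f)(c e).

(a d g h b f)(c e)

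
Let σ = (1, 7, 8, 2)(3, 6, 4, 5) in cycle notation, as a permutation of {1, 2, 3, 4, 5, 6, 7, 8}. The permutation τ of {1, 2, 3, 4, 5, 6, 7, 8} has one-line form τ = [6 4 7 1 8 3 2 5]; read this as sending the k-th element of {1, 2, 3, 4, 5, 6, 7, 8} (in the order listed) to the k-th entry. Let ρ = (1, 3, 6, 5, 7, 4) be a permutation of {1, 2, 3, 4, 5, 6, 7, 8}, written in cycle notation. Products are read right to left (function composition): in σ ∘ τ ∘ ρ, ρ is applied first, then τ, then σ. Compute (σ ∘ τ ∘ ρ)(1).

Chase 1: ρ(1) = 3; τ(3) = 7; σ(7) = 8. Hence (σ ∘ τ ∘ ρ)(1) = 8.

8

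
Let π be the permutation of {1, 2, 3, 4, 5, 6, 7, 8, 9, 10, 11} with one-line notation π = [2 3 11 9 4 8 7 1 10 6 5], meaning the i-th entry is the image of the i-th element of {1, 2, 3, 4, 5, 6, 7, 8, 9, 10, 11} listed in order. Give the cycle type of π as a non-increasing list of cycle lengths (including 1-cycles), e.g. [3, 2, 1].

[10, 1]

The disjoint cycles are (1, 2, 3, 11, 5, 4, 9, 10, 6, 8)(7), with lengths 10, 1 in non-increasing order.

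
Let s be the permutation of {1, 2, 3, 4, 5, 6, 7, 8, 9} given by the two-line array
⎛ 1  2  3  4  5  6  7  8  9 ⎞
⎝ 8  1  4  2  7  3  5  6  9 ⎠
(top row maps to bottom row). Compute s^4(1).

Tracing 1 → 8 → … returns to 1 after 6 steps, so 1 lies in a 6-cycle (1 8 6 3 4 2).
Stepping 4 places around the cycle: 1 → 8 → 6 → 3 → 4.

4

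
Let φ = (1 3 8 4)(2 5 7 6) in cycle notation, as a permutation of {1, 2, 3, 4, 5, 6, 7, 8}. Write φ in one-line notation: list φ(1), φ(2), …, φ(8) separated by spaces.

Image by image: 1↦3, 2↦5, 3↦8, 4↦1, 5↦7, 6↦2, 7↦6, 8↦4.
Listing these in domain order gives 3 5 8 1 7 2 6 4.

3 5 8 1 7 2 6 4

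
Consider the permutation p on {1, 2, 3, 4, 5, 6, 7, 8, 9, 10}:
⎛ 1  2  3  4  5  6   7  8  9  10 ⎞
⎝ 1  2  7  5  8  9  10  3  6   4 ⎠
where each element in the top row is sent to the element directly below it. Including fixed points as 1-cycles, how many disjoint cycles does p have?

4

The cycle decomposition is (1)(2)(3, 7, 10, 4, 5, 8)(6, 9), which has 4 cycles (counting 1-cycles).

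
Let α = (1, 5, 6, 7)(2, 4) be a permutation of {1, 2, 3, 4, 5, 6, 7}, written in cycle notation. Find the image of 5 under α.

6

In the cycle (1, 5, 6, 7), 5 is followed by 6, so α(5) = 6.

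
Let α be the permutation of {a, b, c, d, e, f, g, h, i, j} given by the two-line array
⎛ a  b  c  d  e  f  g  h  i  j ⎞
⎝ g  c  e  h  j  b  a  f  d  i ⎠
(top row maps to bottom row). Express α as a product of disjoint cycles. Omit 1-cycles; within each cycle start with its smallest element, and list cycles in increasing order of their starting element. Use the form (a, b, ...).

(a, g)(b, c, e, j, i, d, h, f)

Start at a and follow images: a → g → a, giving the cycle (a, g).
Continuing from each remaining unvisited element yields (a, g)(b, c, e, j, i, d, h, f).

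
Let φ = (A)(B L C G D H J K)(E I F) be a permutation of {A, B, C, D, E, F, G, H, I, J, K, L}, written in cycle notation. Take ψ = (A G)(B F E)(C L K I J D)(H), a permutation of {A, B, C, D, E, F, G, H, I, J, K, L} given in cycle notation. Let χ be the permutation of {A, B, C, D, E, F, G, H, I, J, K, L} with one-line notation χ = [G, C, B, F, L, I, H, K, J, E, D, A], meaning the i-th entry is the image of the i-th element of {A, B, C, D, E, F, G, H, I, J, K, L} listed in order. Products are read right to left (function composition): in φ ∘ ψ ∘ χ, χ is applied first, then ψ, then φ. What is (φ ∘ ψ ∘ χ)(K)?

G

(φ ∘ ψ ∘ χ)(K) = φ(ψ(χ(K))). χ(K) = D, then ψ(D) = C, then φ(C) = G, so the result is G.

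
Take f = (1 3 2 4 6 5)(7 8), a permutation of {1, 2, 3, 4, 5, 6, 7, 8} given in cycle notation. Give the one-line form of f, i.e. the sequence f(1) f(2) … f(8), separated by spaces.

3 4 2 6 1 5 8 7

Image by image: 1↦3, 2↦4, 3↦2, 4↦6, 5↦1, 6↦5, 7↦8, 8↦7.
So the one-line form is 3 4 2 6 1 5 8 7.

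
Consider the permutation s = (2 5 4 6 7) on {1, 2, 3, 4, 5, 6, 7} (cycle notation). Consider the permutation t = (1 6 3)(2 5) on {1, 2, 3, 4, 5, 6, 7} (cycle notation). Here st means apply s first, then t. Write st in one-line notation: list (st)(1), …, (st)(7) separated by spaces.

For each element, apply s then t: 1 → 1 → 6; 2 → 5 → 2; 3 → 3 → 1; 4 → 6 → 3; 5 → 4 → 4; 6 → 7 → 7; 7 → 2 → 5.
So st in one-line form is 6 2 1 3 4 7 5.

6 2 1 3 4 7 5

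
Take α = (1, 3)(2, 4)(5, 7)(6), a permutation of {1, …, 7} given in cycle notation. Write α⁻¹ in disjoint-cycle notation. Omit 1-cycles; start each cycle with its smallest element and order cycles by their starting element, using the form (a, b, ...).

The inverse reverses each cycle.
After reversing and putting each cycle's least element first, α⁻¹ = (1, 3)(2, 4)(5, 7).

(1, 3)(2, 4)(5, 7)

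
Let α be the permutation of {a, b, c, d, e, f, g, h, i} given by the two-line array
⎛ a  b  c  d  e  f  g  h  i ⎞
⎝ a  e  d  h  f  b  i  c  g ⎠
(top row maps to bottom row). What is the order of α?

6

Decomposing into disjoint cycles gives cycle lengths 3, 3, 2, 1.
Since disjoint cycles commute, ord(α) = lcm(3, 3, 2) = 6.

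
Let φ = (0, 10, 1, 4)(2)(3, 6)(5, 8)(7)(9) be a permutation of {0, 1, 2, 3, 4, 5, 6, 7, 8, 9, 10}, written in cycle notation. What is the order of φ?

4

The disjoint cycles have lengths 4, 2, 2, 1, 1, 1.
Since disjoint cycles commute, ord(φ) = lcm(4, 2, 2) = 4.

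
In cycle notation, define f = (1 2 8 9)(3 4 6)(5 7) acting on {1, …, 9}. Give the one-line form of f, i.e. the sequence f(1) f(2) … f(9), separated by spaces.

2 8 4 6 7 3 5 9 1

Image by image: 1→2, 2→8, 3→4, 4→6, 5→7, 6→3, 7→5, 8→9, 9→1.
Listing these in domain order gives 2 8 4 6 7 3 5 9 1.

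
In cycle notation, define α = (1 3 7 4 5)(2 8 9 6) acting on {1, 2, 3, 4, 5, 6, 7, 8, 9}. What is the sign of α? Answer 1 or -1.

-1

The cycle lengths are 5, 4.
A cycle is odd iff its length is even; α has 1 even-length cycle, so sgn(α) = (−1)^1 and α is odd.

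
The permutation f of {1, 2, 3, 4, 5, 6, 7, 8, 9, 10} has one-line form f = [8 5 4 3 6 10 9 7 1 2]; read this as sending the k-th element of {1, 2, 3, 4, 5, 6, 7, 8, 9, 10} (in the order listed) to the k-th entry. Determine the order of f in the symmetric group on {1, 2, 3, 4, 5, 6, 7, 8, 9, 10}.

Decomposing into disjoint cycles gives cycle lengths 4, 4, 2.
Since disjoint cycles commute, ord(f) = lcm(4, 4, 2) = 4.

4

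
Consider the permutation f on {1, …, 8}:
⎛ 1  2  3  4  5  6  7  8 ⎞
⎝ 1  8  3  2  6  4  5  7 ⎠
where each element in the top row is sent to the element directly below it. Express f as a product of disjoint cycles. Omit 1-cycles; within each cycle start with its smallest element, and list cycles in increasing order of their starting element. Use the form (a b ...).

(2 8 7 5 6 4)

From 2: 2 → 8 → 7 → 5 → 6 → 4 → 2, closing the cycle (2 8 7 5 6 4).
Continuing from each remaining unvisited element yields (2 8 7 5 6 4).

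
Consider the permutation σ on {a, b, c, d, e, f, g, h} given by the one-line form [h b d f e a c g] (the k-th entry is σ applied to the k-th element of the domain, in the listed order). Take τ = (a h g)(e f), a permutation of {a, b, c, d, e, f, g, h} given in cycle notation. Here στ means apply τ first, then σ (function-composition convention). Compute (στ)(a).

First apply τ: τ(a) = h, then σ(h) = g. Thus (στ)(a) = g.

g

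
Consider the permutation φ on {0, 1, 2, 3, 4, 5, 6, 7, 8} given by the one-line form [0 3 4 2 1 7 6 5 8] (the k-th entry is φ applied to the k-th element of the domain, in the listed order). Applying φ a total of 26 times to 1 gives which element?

Tracing 1 → 3 → … returns to 1 after 4 steps, so 1 lies in a 4-cycle (1, 3, 2, 4).
On a 4-cycle, φ^4 is the identity, so φ^26 = φ^2 there (26 ≡ 2 mod 4).
Advancing 2 steps from 1: 1 → 3 → 2.

2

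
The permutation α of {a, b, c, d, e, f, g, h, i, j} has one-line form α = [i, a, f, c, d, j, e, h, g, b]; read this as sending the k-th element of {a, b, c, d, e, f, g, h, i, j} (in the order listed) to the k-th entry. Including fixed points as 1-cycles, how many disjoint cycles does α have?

2

The cycle decomposition is (a, i, g, e, d, c, f, j, b)(h), which has 2 cycles (counting 1-cycles).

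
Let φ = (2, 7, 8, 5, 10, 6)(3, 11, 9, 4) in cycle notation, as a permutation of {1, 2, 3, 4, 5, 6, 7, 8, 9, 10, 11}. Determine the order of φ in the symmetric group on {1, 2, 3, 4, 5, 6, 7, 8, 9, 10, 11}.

The cycle type of φ is (6, 4, 1).
Since disjoint cycles commute, ord(φ) = lcm(6, 4) = 12.

12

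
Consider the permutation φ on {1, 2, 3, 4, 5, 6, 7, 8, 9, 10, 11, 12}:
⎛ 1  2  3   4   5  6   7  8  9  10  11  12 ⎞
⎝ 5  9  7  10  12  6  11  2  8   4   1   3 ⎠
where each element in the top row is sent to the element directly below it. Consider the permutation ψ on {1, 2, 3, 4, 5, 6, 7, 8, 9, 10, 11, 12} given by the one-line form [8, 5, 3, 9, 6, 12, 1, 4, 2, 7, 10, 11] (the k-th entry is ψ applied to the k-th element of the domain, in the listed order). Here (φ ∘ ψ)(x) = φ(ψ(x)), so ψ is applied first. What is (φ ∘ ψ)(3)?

ψ(3) = 3, then φ(3) = 7; composing gives (φ ∘ ψ)(3) = 7.

7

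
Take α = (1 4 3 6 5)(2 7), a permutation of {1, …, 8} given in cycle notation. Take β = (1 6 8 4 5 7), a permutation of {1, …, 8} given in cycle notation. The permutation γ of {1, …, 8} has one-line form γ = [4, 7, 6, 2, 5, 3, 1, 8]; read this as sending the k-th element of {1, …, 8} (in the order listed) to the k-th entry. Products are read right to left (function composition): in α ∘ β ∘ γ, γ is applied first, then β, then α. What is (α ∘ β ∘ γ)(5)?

2

(α ∘ β ∘ γ)(5) = α(β(γ(5))). γ(5) = 5, then β(5) = 7, then α(7) = 2, so the result is 2.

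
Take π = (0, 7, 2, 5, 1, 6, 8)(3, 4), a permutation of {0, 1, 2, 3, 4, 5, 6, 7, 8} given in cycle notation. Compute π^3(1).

1 lies in the 7-cycle (0, 7, 2, 5, 1, 6, 8).
Stepping 3 places around the cycle: 1 → 6 → 8 → 0.

0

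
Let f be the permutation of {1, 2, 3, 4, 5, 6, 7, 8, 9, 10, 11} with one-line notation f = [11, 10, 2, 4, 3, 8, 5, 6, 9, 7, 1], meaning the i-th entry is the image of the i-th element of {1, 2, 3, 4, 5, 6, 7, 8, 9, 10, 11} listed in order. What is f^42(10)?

5

Tracing 10 → 7 → … returns to 10 after 5 steps, so 10 lies in a 5-cycle (2, 10, 7, 5, 3).
Since the cycle has length 5, f^42 acts on it the same as f^2 (42 mod 5 = 2).
Advancing 2 steps from 10: 10 → 7 → 5.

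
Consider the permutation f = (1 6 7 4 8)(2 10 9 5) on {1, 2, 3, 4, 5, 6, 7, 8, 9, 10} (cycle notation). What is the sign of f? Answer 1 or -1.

The cycle lengths are 5, 4, 1.
A cycle is odd iff its length is even; f has 1 even-length cycle, so sgn(f) = (−1)^1 and f is odd.

-1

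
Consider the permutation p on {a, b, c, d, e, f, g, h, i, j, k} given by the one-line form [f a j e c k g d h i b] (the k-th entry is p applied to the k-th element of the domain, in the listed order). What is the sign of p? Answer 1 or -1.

1

In disjoint-cycle form the cycle lengths are 6, 4, 1.
A cycle is odd iff its length is even; p has 2 even-length cycles, so sgn(p) = (−1)^2 and p is even.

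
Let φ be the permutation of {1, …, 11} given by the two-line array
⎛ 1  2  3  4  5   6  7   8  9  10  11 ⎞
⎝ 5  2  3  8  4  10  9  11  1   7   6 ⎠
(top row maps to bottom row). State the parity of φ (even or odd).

In disjoint-cycle form the cycle lengths are 9, 1, 1.
A cycle is odd iff its length is even; φ has 0 even-length cycles, so sgn(φ) = (−1)^0 and φ is even.

even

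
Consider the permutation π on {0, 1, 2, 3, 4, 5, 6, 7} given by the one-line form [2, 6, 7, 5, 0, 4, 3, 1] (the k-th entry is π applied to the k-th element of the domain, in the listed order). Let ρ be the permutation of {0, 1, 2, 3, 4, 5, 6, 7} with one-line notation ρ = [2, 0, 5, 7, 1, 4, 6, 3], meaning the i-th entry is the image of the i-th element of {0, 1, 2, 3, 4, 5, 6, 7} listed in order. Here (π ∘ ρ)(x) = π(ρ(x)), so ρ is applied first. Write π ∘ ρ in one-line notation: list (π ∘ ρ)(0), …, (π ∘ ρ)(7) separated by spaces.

For each element, apply ρ then π: 0 → 2 → 7; 1 → 0 → 2; 2 → 5 → 4; 3 → 7 → 1; 4 → 1 → 6; 5 → 4 → 0; 6 → 6 → 3; 7 → 3 → 5.
So π ∘ ρ in one-line form is 7 2 4 1 6 0 3 5.

7 2 4 1 6 0 3 5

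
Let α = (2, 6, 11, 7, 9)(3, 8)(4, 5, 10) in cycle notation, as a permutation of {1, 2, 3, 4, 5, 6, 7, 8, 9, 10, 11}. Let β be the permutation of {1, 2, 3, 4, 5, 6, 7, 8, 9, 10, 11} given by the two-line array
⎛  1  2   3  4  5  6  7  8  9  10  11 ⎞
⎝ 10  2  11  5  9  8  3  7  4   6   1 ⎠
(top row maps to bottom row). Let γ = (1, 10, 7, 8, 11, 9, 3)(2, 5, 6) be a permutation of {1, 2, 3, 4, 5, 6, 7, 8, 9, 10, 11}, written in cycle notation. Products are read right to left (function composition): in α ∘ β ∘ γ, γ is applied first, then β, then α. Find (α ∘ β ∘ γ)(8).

1

Apply the permutations in order: γ(8) = 11, then β(11) = 1, then α(1) = 1. So (α ∘ β ∘ γ)(8) = 1.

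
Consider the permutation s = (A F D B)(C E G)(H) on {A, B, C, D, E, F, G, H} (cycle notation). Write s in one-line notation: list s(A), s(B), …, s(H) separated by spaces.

Image by image: A→F, B→A, C→E, D→B, E→G, F→D, G→C, H→H.
So the one-line form is F A E B G D C H.

F A E B G D C H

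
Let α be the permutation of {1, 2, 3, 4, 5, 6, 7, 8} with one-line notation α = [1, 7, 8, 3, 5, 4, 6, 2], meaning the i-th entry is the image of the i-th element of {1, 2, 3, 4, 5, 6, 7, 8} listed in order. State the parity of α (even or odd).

In disjoint-cycle form the cycle lengths are 6, 1, 1.
A cycle of length ℓ contributes ℓ−1 transpositions, so α is a product of 5 transpositions — odd.

odd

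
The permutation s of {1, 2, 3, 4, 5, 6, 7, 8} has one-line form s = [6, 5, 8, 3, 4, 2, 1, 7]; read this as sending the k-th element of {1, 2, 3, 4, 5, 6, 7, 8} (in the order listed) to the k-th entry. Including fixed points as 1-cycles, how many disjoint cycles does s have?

1

The cycle decomposition is (1, 6, 2, 5, 4, 3, 8, 7), which has 1 cycle (counting 1-cycles).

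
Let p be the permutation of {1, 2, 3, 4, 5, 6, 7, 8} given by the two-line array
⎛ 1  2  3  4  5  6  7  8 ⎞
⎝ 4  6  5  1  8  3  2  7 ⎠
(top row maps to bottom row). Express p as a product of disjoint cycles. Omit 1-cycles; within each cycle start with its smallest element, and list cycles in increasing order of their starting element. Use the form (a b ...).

(1 4)(2 6 3 5 8 7)

Start at 1 and follow images: 1 → 4 → 1, giving the cycle (1 4).
Continuing from each remaining unvisited element yields (1 4)(2 6 3 5 8 7).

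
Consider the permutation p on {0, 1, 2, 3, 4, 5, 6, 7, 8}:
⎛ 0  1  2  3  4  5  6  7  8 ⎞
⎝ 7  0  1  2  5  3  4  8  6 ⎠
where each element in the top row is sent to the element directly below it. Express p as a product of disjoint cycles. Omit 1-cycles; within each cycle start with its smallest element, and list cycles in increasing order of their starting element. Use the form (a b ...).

Start at 0 and follow images: 0 → 7 → 8 → 6 → 4 → 5 → 3 → 2 → 1 → 0, giving the cycle (0 7 8 6 4 5 3 2 1).
Continuing from each remaining unvisited element yields (0 7 8 6 4 5 3 2 1).

(0 7 8 6 4 5 3 2 1)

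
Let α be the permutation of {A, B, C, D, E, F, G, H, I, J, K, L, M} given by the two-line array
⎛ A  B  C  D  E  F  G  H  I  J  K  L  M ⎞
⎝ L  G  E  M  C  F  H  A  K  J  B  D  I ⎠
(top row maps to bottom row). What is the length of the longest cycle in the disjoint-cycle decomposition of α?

Decomposing into disjoint cycles gives (A L D M I K B G H)(C E); the longest has length 9.

9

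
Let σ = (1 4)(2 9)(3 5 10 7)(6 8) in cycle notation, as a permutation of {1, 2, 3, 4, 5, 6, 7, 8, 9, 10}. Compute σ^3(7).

10

7 lies in the 4-cycle (3 5 10 7).
Advancing 3 steps from 7: 7 → 3 → 5 → 10.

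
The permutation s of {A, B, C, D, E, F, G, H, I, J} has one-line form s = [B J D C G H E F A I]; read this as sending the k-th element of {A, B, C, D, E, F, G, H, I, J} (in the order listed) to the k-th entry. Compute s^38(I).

B

Tracing I → A → … returns to I after 4 steps, so I lies in a 4-cycle (A, B, J, I).
Since the cycle has length 4, s^38 acts on it the same as s^2 (38 mod 4 = 2).
Stepping 2 places around the cycle: I → A → B.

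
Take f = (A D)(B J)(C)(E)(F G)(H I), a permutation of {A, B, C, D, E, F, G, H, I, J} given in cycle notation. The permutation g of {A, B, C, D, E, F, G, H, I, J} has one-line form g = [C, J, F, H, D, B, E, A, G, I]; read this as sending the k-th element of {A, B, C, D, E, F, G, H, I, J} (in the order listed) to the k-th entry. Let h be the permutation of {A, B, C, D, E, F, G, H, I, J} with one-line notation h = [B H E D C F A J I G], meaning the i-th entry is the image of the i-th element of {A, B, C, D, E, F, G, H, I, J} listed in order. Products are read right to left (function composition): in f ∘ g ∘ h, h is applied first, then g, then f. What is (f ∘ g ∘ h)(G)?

C

Apply the permutations in order: h(G) = A, then g(A) = C, then f(C) = C. So (f ∘ g ∘ h)(G) = C.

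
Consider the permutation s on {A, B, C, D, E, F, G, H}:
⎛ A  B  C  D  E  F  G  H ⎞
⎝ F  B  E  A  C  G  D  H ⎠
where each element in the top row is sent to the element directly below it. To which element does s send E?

The entry below E in the array is C, so s(E) = C.

C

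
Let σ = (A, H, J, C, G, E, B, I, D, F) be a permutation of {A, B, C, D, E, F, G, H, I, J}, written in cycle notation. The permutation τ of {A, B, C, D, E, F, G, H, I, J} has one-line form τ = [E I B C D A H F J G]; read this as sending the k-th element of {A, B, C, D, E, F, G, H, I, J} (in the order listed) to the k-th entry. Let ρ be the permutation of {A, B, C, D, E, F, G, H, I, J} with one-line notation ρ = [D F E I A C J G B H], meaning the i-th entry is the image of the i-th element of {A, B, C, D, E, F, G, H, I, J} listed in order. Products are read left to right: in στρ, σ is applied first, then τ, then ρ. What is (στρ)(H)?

J

Apply the permutations in order: σ(H) = J, then τ(J) = G, then ρ(G) = J. So (στρ)(H) = J.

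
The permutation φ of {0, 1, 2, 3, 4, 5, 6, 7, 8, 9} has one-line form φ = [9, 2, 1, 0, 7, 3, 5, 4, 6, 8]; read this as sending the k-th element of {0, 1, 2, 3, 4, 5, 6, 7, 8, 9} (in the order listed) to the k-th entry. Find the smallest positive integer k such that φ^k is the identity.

Writing φ as disjoint cycles, the cycle lengths are 6, 2, 2.
The order of φ is the least common multiple of its cycle lengths: lcm(6, 2, 2) = 6.

6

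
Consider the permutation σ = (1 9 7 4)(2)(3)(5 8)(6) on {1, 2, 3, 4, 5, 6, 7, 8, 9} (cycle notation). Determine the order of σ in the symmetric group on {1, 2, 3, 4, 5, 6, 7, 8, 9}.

4

The disjoint cycles have lengths 4, 2, 1, 1, 1.
The order of σ is the least common multiple of its cycle lengths: lcm(4, 2) = 4.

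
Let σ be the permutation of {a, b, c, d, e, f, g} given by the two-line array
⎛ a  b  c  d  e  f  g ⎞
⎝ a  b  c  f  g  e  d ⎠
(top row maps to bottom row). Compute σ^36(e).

e

Tracing e → g → … returns to e after 4 steps, so e lies in a 4-cycle (d f e g).
On a 4-cycle, σ^4 is the identity, so σ^36 = σ^0 there (36 ≡ 0 mod 4).
So σ^36(e) = e.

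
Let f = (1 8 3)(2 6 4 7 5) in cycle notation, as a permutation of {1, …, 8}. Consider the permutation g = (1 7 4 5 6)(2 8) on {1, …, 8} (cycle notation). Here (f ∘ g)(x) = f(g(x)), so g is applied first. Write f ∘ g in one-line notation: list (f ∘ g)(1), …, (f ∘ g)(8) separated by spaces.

For each element, apply g then f: 1 → 7 → 5; 2 → 8 → 3; 3 → 3 → 1; 4 → 5 → 2; 5 → 6 → 4; 6 → 1 → 8; 7 → 4 → 7; 8 → 2 → 6.
So f ∘ g in one-line form is 5 3 1 2 4 8 7 6.

5 3 1 2 4 8 7 6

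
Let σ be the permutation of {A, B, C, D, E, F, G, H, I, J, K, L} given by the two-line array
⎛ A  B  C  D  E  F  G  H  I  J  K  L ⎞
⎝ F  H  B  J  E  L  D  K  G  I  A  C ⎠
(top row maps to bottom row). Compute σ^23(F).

Tracing F → L → … returns to F after 7 steps, so F lies in a 7-cycle (A, F, L, C, B, H, K).
On a 7-cycle, σ^7 is the identity, so σ^23 = σ^2 there (23 ≡ 2 mod 7).
Stepping 2 places around the cycle: F → L → C.

C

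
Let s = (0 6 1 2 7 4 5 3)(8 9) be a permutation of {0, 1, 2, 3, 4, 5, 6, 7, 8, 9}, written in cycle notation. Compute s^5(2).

2 lies in the 8-cycle (0 6 1 2 7 4 5 3).
Advancing 5 steps from 2: 2 → 7 → 4 → 5 → 3 → 0.

0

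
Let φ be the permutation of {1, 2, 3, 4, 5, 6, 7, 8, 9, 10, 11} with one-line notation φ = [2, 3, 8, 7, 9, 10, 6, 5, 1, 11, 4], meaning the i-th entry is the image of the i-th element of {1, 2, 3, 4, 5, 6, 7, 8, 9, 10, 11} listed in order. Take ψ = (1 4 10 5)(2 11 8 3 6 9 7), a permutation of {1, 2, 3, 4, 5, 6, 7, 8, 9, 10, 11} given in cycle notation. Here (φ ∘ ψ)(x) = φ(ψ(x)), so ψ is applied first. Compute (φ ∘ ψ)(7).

(φ ∘ ψ)(7) = φ(ψ(7)). ψ(7) = 2, then φ(2) = 3. So (φ ∘ ψ)(7) = 3.

3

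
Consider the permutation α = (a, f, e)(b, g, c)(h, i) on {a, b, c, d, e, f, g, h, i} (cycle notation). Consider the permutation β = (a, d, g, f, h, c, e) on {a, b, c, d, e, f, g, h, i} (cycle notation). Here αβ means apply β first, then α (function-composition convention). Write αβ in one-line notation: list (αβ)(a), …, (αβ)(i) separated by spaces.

For each element, apply β then α: a → d → d; b → b → g; c → e → a; d → g → c; e → a → f; f → h → i; g → f → e; h → c → b; i → i → h.
So αβ in one-line form is d g a c f i e b h.

d g a c f i e b h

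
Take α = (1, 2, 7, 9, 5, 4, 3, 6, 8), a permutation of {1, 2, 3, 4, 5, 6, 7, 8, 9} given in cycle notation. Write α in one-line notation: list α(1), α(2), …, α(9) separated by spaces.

2 7 6 3 4 8 9 1 5

Image by image: 1→2, 2→7, 3→6, 4→3, 5→4, 6→8, 7→9, 8→1, 9→5.
Listing these in domain order gives 2 7 6 3 4 8 9 1 5.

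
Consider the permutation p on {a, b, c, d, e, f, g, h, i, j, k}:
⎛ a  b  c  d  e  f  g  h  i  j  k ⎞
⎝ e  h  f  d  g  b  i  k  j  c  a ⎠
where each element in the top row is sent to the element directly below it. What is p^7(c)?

g

Tracing c → f → … returns to c after 10 steps, so c lies in a 10-cycle (a e g i j c f b h k).
Advancing 7 steps from c: c → f → b → h → k → a → e → g.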